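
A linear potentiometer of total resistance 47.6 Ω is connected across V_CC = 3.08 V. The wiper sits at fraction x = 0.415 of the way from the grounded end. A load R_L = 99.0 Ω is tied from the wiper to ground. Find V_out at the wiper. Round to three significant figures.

V_out ≈ 1.14 V

Split the track: R_lower = x·R_p = 19.75 Ω, R_upper = (1−x)·R_p = 27.85 Ω.
(x·R_p) ‖ R_L = 16.47 Ω.
Loaded-divider output: V_out = 3.08 × 0.3716 = 1.145 V.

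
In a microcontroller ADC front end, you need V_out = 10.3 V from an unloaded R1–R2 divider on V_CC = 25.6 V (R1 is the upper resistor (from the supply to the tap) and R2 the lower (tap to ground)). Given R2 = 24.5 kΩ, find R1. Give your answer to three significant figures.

V_out/V_CC = R2/(R1+R2) = 0.4023.
R1 = R2·(1/k − 1) = 24.5 × 1.485 = 36.39 kΩ.

R1 ≈ 36.4 kΩ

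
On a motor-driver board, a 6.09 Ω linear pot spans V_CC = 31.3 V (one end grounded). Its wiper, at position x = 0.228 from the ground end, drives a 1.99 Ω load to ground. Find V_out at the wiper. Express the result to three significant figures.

Split the track: R_lower = x·R_p = 1.389 Ω, R_upper = (1−x)·R_p = 4.701 Ω.
R_L loads the lower segment: effective lower R = 0.8179 Ω.
V_out = 31.3 × 0.8179/(4.701 + 0.8179) = 4.638 V.

V_out ≈ 4.64 V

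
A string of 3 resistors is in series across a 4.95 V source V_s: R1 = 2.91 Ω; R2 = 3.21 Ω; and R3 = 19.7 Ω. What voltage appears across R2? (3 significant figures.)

V ≈ 0.615 V

Total series resistance ΣR = 2.91 + 3.21 + 19.7 = 25.82 Ω.
V = V_s · R/ΣR = 4.95 × 0.1243 = 0.6154 V.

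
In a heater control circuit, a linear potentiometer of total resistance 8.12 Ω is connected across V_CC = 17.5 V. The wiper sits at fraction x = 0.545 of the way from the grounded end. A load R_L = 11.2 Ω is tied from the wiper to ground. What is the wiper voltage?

The pot divides into 3.695 Ω above the wiper and 4.425 Ω below.
(x·R_p) ‖ R_L = 3.172 Ω.
V_out = 17.5 × 3.172/(3.695 + 3.172) = 8.084 V.
(Unloaded: V_out = x·V_CC = 9.54 V.)

V_out ≈ 8.08 V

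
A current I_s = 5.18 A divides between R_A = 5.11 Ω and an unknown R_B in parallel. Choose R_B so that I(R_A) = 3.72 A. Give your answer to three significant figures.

R_B ≈ 13.0 Ω

The fraction through R_A equals R_B/(R_A+R_B).
3.72/5.18 = R_B/(R_A + R_B) → R_B = R_A · (0.7181)/(1 − 0.7181) = 5.11 × 2.548 = 13.02 Ω.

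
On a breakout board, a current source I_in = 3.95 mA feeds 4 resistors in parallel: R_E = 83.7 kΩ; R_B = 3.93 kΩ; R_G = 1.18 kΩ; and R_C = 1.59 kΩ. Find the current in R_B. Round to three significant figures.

I ≈ 0.577 mA

Total conductance ΣG = 1/83.7 + 1/3.93 + 1/1.18 + 1/1.59 = 1.743 (units of 1/kΩ).
Current divider: I(R_B) = I_in · G_k/ΣG = 3.95 × (0.2545/1.743) = 3.95 × 0.1460 = 0.5767 mA.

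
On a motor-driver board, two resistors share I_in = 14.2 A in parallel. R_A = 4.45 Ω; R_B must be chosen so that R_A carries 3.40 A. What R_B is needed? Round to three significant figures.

The fraction through R_A equals R_B/(R_A+R_B).
With f = 0.2394, R_B = R_A · f/(1−f) = 4.45 × 0.3148 = 1.401 Ω.

R_B ≈ 1.40 Ω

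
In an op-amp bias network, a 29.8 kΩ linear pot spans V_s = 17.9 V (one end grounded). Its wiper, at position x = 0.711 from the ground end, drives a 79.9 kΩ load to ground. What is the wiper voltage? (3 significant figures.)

Split the track: R_lower = x·R_p = 21.19 kΩ, R_upper = (1−x)·R_p = 8.612 kΩ.
Lower segment in parallel with the load: 21.19 ‖ 79.9 = 16.75 kΩ.
V_out = 17.9 × 16.75/(8.612 + 16.75) = 11.82 V.

V_out ≈ 11.8 V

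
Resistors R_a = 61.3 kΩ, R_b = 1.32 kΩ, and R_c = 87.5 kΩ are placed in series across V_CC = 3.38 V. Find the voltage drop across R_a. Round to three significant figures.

Total series resistance ΣR = 61.3 + 1.32 + 87.5 = 150.1 kΩ.
Voltage divider: V = V_CC · (61.30 / 150.1) = 3.38 × 0.4083 = 1.380 V.

V ≈ 1.38 V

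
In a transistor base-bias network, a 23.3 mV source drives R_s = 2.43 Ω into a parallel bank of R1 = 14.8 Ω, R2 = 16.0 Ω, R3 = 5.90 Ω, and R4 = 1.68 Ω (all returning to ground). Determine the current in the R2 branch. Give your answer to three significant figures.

Combine the parallel branches: R_p = (1/14.8 + 1/16.0 + 1/5.90 + 1/1.68)⁻¹ = 1.118 Ω.
V_A by voltage divider: V_A = 23.3 × 1.118/(2.43 + 1.118) = 7.340 mV.
I(R2) = V_A / R2 = 7.340/16.0 = 0.4588 mA.
(Check via current divider: I_total = 6.568 mA; share G_k/ΣG = 0.06985 → same result.)

I ≈ 0.459 mA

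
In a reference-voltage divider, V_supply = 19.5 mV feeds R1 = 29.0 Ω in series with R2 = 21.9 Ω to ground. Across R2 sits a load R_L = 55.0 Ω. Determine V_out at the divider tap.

R2 ‖ R_L = (21.9 × 55.0)/(21.9 + 55.0) = 15.66 Ω.
Then V_out = V_supply · R2'/(R1 + R2') = 19.5 × 15.66/44.66 = 6.839 mV.

V_out ≈ 6.84 mV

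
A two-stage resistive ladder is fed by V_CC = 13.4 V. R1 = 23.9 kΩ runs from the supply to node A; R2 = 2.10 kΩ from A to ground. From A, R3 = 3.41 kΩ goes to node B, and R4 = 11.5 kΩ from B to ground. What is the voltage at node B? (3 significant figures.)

Looking into the second stage from A: R3 + R4 = 14.91 kΩ appears in parallel with R2.
R2 ‖ (R3+R4) = 1.841 kΩ.
So V_A = 13.4 × 0.07151 = 0.9582 V.
V_B = V_A × 0.7713 = 0.7391 V.

V_B ≈ 0.739 V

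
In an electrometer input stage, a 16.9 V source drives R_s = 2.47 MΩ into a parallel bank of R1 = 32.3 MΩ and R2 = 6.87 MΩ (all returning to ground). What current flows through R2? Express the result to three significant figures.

Parallel bank: R_p = 1/(1/32.3 + 1/6.87) = 5.665 MΩ.
V_A = 16.9 × 5.665/8.135 = 11.77 V.
Branch current I = V_A/R2 = 11.77/6.87 = 1.713 µA.

I ≈ 1.71 µA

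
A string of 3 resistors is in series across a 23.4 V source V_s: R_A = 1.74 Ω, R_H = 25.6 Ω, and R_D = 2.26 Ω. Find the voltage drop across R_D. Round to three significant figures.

ΣR = 1.74 + 25.6 + 2.26 = 29.60 Ω.
V = V_s · R/ΣR = 23.4 × 0.07635 = 1.787 V.

V ≈ 1.79 V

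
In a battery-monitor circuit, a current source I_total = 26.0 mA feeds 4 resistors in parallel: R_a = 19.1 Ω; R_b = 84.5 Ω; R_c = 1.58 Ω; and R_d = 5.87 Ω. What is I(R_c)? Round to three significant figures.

ΣG = 1/19.1 + 1/84.5 + 1/1.58 + 1/5.87 = 0.8675.
By the current-divider rule, I = I_total · G_k/ΣG = 26.0 × 0.7296 = 18.97 mA.

I ≈ 19.0 mA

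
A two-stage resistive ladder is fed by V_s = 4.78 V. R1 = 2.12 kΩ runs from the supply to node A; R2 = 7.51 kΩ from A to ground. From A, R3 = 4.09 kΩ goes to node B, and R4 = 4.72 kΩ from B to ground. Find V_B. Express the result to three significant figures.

V_B ≈ 1.68 V

Looking into the second stage from A: R3 + R4 = 8.810 kΩ appears in parallel with R2.
R2 ‖ (R3+R4) = 4.054 kΩ.
So V_A = 4.78 × 0.6566 = 3.139 V.
Then the unloaded second divider: V_B = V_A × R4/(R3+R4) = 3.139 × 0.5358 = 1.682 V.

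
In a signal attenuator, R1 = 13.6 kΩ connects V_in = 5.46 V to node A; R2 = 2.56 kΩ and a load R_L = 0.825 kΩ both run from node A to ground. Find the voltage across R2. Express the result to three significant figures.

First combine the lower leg with the load: R2 ‖ R_L = 0.6239 kΩ.
Then V_out = V_in · R2'/(R1 + R2') = 5.46 × 0.6239/14.22 = 0.2395 V.
(Unloaded it would be 0.865 V; the load pulls it down.)

V_out ≈ 0.240 V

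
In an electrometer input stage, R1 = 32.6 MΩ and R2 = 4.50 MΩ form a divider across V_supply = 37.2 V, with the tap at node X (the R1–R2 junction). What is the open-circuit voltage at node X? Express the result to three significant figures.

V_th ≈ 4.51 V

With X open, the divider is unloaded: V_th = 37.2 × 4.50/37.10 = 4.512 V.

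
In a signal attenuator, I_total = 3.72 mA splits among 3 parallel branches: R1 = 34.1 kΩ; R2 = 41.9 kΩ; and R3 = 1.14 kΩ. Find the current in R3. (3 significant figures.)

I ≈ 3.51 mA

Conductances: ΣG = 1/34.1 + 1/41.9 + 1/1.14 = 0.9304 (1/kΩ).
By the current-divider rule, I = I_total · G_k/ΣG = 3.72 × 0.9428 = 3.507 mA.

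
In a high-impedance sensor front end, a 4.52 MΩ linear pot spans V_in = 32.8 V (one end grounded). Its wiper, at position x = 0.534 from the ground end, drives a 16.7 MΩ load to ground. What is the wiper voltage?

V_out ≈ 16.4 V

Split the track: R_lower = x·R_p = 2.414 MΩ, R_upper = (1−x)·R_p = 2.106 MΩ.
Lower segment in parallel with the load: 2.414 ‖ 16.7 = 2.109 MΩ.
Loaded-divider output: V_out = 32.8 × 0.5003 = 16.41 V.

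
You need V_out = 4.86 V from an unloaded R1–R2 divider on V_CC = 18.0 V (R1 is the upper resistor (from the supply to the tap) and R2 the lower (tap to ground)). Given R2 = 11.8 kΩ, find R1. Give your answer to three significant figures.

Required fraction k = V_out/V_CC = 0.2700.
R1 = R2·(1/k − 1) = 11.8 × 2.704 = 31.90 kΩ.

R1 ≈ 31.9 kΩ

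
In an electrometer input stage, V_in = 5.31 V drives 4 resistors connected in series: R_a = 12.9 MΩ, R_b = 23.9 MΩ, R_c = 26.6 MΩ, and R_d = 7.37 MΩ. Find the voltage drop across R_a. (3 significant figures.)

ΣR = 12.9 + 23.9 + 26.6 + 7.37 = 70.77 MΩ.
V = V_in · R/ΣR = 5.31 × 0.1823 = 0.9679 V.

V ≈ 0.968 V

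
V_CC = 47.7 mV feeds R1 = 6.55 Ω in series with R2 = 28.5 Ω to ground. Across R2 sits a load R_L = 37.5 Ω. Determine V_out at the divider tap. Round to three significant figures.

First combine the lower leg with the load: R2 ‖ R_L = 16.19 Ω.
Then V_out = V_CC · R2'/(R1 + R2') = 47.7 × 16.19/22.74 = 33.96 mV.
(Unloaded it would be 38.8 mV; the load pulls it down.)

V_out ≈ 34.0 mV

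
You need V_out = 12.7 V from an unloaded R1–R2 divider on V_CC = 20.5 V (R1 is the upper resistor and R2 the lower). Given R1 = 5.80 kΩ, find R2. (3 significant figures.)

Required fraction k = V_out/V_CC = 0.6195.
R2 = R1 · 0.6195/(1 − 0.6195) = 9.444 kΩ.

R2 ≈ 9.44 kΩ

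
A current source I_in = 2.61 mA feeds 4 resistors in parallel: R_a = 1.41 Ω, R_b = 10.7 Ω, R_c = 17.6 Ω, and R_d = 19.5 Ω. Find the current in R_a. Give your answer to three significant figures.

I ≈ 2.03 mA

Total conductance ΣG = 1/1.41 + 1/10.7 + 1/17.6 + 1/19.5 = 0.9108 (units of 1/Ω).
R_a takes the fraction G_k/ΣG = 0.7092/0.9108 = 0.7787, so I = 2.61 × 0.7787 = 2.032 mA.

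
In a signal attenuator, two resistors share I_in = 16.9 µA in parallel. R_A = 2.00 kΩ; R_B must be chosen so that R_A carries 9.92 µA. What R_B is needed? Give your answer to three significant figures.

R_B ≈ 2.84 kΩ

The fraction through R_A equals R_B/(R_A+R_B).
9.92/16.9 = R_B/(R_A + R_B) → R_B = R_A · (0.5870)/(1 − 0.5870) = 2.00 × 1.421 = 2.842 kΩ.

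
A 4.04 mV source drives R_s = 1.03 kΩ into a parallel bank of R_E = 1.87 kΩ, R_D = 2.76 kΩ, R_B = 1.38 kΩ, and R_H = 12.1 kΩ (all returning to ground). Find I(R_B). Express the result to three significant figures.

Equivalent of the parallel group: R_p = 0.5867 kΩ.
V_A by voltage divider: V_A = 4.04 × 0.5867/(1.03 + 0.5867) = 1.466 mV.
I(R_B) = V_A / R_B = 1.466/1.38 = 1.062 µA.
(Check via current divider: I_total = 2.499 µA; share G_k/ΣG = 0.4252 → same result.)

I ≈ 1.06 µA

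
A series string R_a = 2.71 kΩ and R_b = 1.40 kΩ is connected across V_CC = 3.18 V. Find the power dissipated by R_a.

P ≈ 1.62 mW

ΣR = 4.110 kΩ → I = 3.18/4.110 = 0.7737 mA.
P(R_a) = I²·R_a = (0.7737)² × 2.71 = 1.622 mW.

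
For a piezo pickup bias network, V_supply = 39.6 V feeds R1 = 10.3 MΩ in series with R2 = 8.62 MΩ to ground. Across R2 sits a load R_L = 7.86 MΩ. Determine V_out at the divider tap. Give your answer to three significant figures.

R2 ‖ R_L = (8.62 × 7.86)/(8.62 + 7.86) = 4.111 MΩ.
Then V_out = V_supply · R2'/(R1 + R2') = 39.6 × 4.111/14.41 = 11.30 V.
(Unloaded it would be 18.0 V; the load pulls it down.)

V_out ≈ 11.3 V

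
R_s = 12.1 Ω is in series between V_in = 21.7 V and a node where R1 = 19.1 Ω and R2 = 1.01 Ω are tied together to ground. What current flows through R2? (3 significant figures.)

Combine the parallel branches: R_p = (1/19.1 + 1/1.01)⁻¹ = 0.9593 Ω.
Node voltage V_A = V_in · R_p/(R_s + R_p) = 21.7 × 0.07346 = 1.594 V.
I(R2) = V_A / R2 = 1.594/1.01 = 1.578 A.

I ≈ 1.58 A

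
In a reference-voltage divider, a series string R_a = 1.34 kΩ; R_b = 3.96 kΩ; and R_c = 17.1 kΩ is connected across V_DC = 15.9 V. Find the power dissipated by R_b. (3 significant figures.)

P ≈ 2.00 mW

Series current I = V_DC/ΣR = 15.9/22.40 = 0.7098 mA.
P(R_b) = I²·R_b = (0.7098)² × 3.96 = 1.995 mW.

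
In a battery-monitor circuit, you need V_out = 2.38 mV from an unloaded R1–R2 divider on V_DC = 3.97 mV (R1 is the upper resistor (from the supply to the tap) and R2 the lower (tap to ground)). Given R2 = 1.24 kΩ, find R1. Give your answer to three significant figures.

R1 ≈ 0.828 kΩ

The divider ratio is R2/(R1+R2) = 2.38/3.97 = 0.5995.
So R1 = R2 · (V_DC/V_out − 1) = 1.24 × (3.97/2.38 − 1) = 1.24 × 0.6681 = 0.8284 kΩ.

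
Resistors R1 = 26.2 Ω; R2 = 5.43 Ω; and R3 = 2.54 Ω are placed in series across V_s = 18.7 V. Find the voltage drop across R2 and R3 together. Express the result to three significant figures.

V ≈ 4.36 V

ΣR = 26.2 + 5.43 + 2.54 = 34.17 Ω.
R_{R2..R3} = 5.43 + 2.54 = 7.970 Ω.
Voltage divider: V = V_s · (7.970 / 34.17) = 18.7 × 0.2332 = 4.362 V.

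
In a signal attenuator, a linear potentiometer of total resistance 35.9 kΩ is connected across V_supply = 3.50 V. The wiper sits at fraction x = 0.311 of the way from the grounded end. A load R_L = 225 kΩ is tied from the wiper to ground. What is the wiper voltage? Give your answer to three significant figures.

Split the track: R_lower = x·R_p = 11.16 kΩ, R_upper = (1−x)·R_p = 24.74 kΩ.
R_L loads the lower segment: effective lower R = 10.64 kΩ.
V_out = 3.50 × 10.64/(24.74 + 10.64) = 1.053 V.
(Unloaded: V_out = x·V_supply = 1.09 V.)

V_out ≈ 1.05 V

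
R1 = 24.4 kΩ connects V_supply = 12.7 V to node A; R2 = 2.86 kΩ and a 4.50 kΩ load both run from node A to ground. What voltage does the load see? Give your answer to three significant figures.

The load sits in parallel with R2, giving an effective lower resistance R2' = R2·R_L/(R2+R_L) = 1.749 kΩ.
Now apply the divider: V_out = 12.7 × 0.06687 = 0.8493 V.

V_out ≈ 0.849 V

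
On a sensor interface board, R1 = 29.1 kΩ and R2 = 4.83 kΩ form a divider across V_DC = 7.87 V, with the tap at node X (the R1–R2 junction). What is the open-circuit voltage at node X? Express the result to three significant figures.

With X open, the divider is unloaded: V_th = 7.87 × 4.83/33.93 = 1.120 V.

V_th ≈ 1.12 V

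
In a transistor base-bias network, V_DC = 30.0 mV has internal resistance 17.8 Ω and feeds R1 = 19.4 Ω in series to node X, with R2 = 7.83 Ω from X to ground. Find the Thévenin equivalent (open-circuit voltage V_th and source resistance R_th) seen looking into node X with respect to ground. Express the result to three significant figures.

V_th ≈ 5.22 mV, R_th ≈ 6.47 Ω

R1' = 17.8 + 19.4 = 37.20 Ω (source resistance + R1).
V_th is the unloaded tap voltage: V_DC · R2/(R1'+R2) = 30.0 × 0.1739 = 5.217 mV.
With V_DC suppressed (replaced by a short), R_th = R1' ‖ R2 = (37.20 × 7.83)/(37.20 + 7.83) = 6.468 Ω.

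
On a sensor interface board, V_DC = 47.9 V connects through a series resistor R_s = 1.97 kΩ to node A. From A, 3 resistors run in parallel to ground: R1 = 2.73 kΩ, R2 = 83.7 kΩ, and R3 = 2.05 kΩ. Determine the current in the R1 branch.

Combine the parallel branches: R_p = (1/2.73 + 1/83.7 + 1/2.05)⁻¹ = 1.155 kΩ.
Node voltage V_A = V_DC · R_p/(R_s + R_p) = 47.9 × 0.3695 = 17.70 V.
Branch current I = V_A/R1 = 17.70/2.73 = 6.484 mA.

I ≈ 6.48 mA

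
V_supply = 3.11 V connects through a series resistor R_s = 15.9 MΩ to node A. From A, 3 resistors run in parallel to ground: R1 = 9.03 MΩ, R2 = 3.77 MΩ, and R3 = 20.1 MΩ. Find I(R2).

Equivalent of the parallel group: R_p = 2.349 MΩ.
Node voltage V_A = V_supply · R_p/(R_s + R_p) = 3.11 × 0.1287 = 0.4003 V.
I(R2) = V_A / R2 = 0.4003/3.77 = 0.1062 µA.

I ≈ 0.106 µA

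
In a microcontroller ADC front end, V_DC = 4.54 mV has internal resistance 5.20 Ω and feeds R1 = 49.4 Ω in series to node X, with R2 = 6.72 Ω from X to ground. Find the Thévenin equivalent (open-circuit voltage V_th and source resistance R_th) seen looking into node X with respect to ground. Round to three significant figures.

V_th ≈ 0.498 mV, R_th ≈ 5.98 Ω

R1' = 5.20 + 49.4 = 54.60 Ω (source resistance + R1).
V_th is the unloaded tap voltage: V_DC · R2/(R1'+R2) = 4.54 × 0.1096 = 0.4975 mV.
Zeroing V_DC shorts the top of R1' to ground, so R_th = R1' ‖ R2 = 5.984 Ω.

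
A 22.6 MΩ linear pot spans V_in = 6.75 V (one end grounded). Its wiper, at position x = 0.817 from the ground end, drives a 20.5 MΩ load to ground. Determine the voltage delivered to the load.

V_out ≈ 4.73 V

The pot divides into 4.136 MΩ above the wiper and 18.46 MΩ below.
Lower segment in parallel with the load: 18.46 ‖ 20.5 = 9.714 MΩ.
V_out = 6.75 × 9.714/(4.136 + 9.714) = 4.734 V.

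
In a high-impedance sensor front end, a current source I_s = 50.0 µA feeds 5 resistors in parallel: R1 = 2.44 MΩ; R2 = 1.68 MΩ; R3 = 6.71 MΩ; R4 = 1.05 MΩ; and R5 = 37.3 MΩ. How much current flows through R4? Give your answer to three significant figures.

Conductances: ΣG = 1/2.44 + 1/1.68 + 1/6.71 + 1/1.05 + 1/37.3 = 2.133 (1/MΩ).
R4 takes the fraction G_k/ΣG = 0.9524/2.133 = 0.4464, so I = 50.0 × 0.4464 = 22.32 µA.

I ≈ 22.3 µA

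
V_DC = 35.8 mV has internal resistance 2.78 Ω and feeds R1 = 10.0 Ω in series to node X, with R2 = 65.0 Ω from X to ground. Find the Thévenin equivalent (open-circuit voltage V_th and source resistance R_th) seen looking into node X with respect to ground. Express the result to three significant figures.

V_th ≈ 29.9 mV, R_th ≈ 10.7 Ω

R1' = 2.78 + 10.0 = 12.78 Ω (source resistance + R1).
Open-circuit (no load on X): V_th = V_DC · R2/(R1' + R2) = 35.8 × 65.0/(12.78 + 65.0) = 29.92 mV.
Zeroing V_DC shorts the top of R1' to ground, so R_th = R1' ‖ R2 = 10.68 Ω.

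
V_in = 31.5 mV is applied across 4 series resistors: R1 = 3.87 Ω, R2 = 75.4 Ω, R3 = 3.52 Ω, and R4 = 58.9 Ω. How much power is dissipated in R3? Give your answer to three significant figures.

Series current I = V_in/ΣR = 31.5/141.7 = 0.2223 mA.
V(R3) = I·R = 0.7826 mV; P = V·I = 0.7826 × 0.2223 = 0.1740 µW.

P ≈ 0.174 µW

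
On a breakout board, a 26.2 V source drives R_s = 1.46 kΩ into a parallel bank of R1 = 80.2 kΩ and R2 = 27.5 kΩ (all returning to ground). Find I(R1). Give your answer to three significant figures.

Combine the parallel branches: R_p = (1/80.2 + 1/27.5)⁻¹ = 20.48 kΩ.
V_A = 26.2 × 20.48/21.94 = 24.46 V.
I(R1) = V_A / R1 = 24.46/80.2 = 0.3049 mA.
(Check via current divider: I_total = 1.194 mA; share G_k/ΣG = 0.2553 → same result.)

I ≈ 0.305 mA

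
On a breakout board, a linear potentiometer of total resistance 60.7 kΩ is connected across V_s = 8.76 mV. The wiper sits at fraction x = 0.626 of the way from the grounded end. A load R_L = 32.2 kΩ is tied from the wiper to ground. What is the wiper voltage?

V_out ≈ 3.80 mV

Split the track: R_lower = x·R_p = 38.00 kΩ, R_upper = (1−x)·R_p = 22.70 kΩ.
Lower segment in parallel with the load: 38.00 ‖ 32.2 = 17.43 kΩ.
Loaded-divider output: V_out = 8.76 × 0.4343 = 3.805 mV.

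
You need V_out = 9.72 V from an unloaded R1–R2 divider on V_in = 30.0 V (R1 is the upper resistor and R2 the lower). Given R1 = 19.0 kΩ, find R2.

R2 ≈ 9.11 kΩ

The divider ratio is R2/(R1+R2) = 9.72/30.0 = 0.3240.
Rearranging, R2 = R1·k/(1−k) = 19.0 × 0.4793 = 9.107 kΩ.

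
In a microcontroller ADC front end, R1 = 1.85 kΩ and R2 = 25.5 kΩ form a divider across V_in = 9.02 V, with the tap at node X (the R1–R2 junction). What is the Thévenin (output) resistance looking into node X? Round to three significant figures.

Looking into X with the source shorted: R_th = R1·R2/(R1+R2) = 1.850 × 25.5/27.35 = 1.725 kΩ.

R_th ≈ 1.72 kΩ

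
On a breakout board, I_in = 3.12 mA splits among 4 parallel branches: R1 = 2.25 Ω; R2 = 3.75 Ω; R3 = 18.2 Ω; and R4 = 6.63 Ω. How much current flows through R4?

Total conductance ΣG = 1/2.25 + 1/3.75 + 1/18.2 + 1/6.63 = 0.9169 (units of 1/Ω).
R4 takes the fraction G_k/ΣG = 0.1508/0.9169 = 0.1645, so I = 3.12 × 0.1645 = 0.5132 mA.

I ≈ 0.513 mA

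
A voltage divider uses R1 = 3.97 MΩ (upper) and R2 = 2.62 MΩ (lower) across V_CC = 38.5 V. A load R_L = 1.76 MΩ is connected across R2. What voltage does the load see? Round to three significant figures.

V_out ≈ 8.07 V

R2 ‖ R_L = (2.62 × 1.76)/(2.62 + 1.76) = 1.053 MΩ.
Voltage divider with the loaded lower leg: V_out = 38.5 × 1.053/(3.97 + 1.053) = 38.5 × 0.2096 = 8.070 V.
(Unloaded it would be 15.3 V; the load pulls it down.)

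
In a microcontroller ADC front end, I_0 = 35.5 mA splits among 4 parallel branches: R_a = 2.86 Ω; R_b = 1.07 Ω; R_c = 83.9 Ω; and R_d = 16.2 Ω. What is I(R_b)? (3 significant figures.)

I ≈ 24.4 mA

Conductances: ΣG = 1/2.86 + 1/1.07 + 1/83.9 + 1/16.2 = 1.358 (1/Ω).
R_b takes the fraction G_k/ΣG = 0.9346/1.358 = 0.6883, so I = 35.5 × 0.6883 = 24.43 mA.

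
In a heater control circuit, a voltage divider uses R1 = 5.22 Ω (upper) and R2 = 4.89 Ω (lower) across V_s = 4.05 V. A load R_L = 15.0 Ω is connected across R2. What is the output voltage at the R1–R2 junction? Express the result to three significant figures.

V_out ≈ 1.68 V

First combine the lower leg with the load: R2 ‖ R_L = 3.688 Ω.
Then V_out = V_s · R2'/(R1 + R2') = 4.05 × 3.688/8.908 = 1.677 V.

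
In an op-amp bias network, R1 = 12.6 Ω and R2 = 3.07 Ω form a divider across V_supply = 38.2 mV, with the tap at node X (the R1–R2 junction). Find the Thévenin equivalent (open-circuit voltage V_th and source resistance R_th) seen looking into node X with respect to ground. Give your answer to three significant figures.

V_th ≈ 7.48 mV, R_th ≈ 2.47 Ω

V_th is the unloaded tap voltage: V_supply · R2/(R1+R2) = 38.2 × 0.1959 = 7.484 mV.
With V_supply suppressed (replaced by a short), R_th = R1 ‖ R2 = (12.60 × 3.07)/(12.60 + 3.07) = 2.469 Ω.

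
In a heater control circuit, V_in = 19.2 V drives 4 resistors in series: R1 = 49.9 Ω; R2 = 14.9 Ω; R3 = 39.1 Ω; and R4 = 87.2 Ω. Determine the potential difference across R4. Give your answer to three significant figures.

ΣR = 49.9 + 14.9 + 39.1 + 87.2 = 191.1 Ω.
By the voltage-divider rule, V = 19.2 × 87.20/191.1 = 8.761 V.

V ≈ 8.76 V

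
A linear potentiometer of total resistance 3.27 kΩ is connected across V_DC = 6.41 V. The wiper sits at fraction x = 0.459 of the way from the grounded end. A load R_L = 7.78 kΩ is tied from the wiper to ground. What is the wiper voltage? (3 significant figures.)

V_out ≈ 2.66 V

The pot divides into 1.769 kΩ above the wiper and 1.501 kΩ below.
(x·R_p) ‖ R_L = 1.258 kΩ.
V_out = 6.41 × 1.258/(1.769 + 1.258) = 2.664 V.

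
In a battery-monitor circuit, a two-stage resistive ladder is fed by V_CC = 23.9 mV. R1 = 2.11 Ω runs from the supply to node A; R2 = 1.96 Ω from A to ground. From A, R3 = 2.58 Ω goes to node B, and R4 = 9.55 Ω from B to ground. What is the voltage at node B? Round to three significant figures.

Node A sees R2 in parallel with the series input of stage 2, R3 + R4 = 12.13 Ω.
R2 ‖ (R3+R4) = 1.687 Ω.
So V_A = 23.9 × 0.4443 = 10.62 mV.
Stage 2 is unloaded, so V_B = V_A · R4/(R3+R4) = 10.62 × 9.55/12.13 = 8.361 mV.

V_B ≈ 8.36 mV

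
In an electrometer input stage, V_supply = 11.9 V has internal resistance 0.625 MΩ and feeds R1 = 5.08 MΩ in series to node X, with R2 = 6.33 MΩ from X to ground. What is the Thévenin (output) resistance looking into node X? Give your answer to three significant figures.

R1' = 0.625 + 5.08 = 5.705 MΩ (source resistance + R1).
Looking into X with the source shorted: R_th = R1'·R2/(R1'+R2) = 5.705 × 6.33/12.04 = 3.001 MΩ.

R_th ≈ 3.00 MΩ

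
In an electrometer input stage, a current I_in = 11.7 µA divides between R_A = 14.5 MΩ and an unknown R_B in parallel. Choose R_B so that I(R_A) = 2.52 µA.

R_B ≈ 3.98 MΩ

Two-branch current divider: I_A = I_in · R_B/(R_A + R_B).
With f = 0.2154, R_B = R_A · f/(1−f) = 14.5 × 0.2745 = 3.980 MΩ.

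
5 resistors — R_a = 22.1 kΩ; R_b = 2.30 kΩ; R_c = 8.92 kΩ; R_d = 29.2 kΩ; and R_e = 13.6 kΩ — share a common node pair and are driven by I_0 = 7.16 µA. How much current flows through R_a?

Conductances: ΣG = 1/22.1 + 1/2.30 + 1/8.92 + 1/29.2 + 1/13.6 = 0.6999 (1/kΩ).
Current divider: I(R_a) = I_0 · G_k/ΣG = 7.16 × (0.04525/0.6999) = 7.16 × 0.06465 = 0.4629 µA.

I ≈ 0.463 µA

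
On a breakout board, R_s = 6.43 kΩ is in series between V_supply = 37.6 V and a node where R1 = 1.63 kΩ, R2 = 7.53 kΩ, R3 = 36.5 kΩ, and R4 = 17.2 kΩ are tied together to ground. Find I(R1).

Equivalent of the parallel group: R_p = 1.202 kΩ.
V_A = 37.6 × 1.202/7.632 = 5.922 V.
Branch current I = V_A/R1 = 5.922/1.63 = 3.633 mA.

I ≈ 3.63 mA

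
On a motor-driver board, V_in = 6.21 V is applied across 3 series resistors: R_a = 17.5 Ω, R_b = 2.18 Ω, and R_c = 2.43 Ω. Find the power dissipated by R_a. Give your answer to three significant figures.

P ≈ 1.38 W

Series current I = V_in/ΣR = 6.21/22.11 = 0.2809 A.
P(R_a) = I²·R_a = (0.2809)² × 17.5 = 1.381 W.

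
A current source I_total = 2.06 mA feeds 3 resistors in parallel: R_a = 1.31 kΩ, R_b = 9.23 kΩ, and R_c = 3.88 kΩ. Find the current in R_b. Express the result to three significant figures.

I ≈ 0.198 mA

Total conductance ΣG = 1/1.31 + 1/9.23 + 1/3.88 = 1.129 (units of 1/kΩ).
R_b takes the fraction G_k/ΣG = 0.1083/1.129 = 0.09593, so I = 2.06 × 0.09593 = 0.1976 mA.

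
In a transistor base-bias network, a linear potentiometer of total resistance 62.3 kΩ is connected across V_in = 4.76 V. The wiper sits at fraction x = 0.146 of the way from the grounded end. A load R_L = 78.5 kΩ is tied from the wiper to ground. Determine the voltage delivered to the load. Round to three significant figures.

V_out ≈ 0.632 V

Split the track: R_lower = x·R_p = 9.096 kΩ, R_upper = (1−x)·R_p = 53.20 kΩ.
(x·R_p) ‖ R_L = 8.151 kΩ.
V_out = 4.76 × 8.151/(53.20 + 8.151) = 0.6324 V.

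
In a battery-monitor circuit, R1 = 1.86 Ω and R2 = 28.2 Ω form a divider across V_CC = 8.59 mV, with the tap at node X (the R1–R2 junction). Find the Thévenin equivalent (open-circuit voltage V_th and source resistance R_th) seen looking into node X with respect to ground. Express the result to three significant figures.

V_th ≈ 8.06 mV, R_th ≈ 1.74 Ω

V_th is the unloaded tap voltage: V_CC · R2/(R1+R2) = 8.59 × 0.9381 = 8.058 mV.
Looking into X with the source shorted: R_th = R1·R2/(R1+R2) = 1.860 × 28.2/30.06 = 1.745 Ω.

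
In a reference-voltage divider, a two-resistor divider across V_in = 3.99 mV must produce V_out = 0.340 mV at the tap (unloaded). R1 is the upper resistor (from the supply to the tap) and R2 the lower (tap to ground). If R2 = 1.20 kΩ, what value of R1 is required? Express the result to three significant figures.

R1 ≈ 12.9 kΩ

V_out/V_in = R2/(R1+R2) = 0.08521.
R1 = R2·(1/k − 1) = 1.20 × 10.74 = 12.88 kΩ.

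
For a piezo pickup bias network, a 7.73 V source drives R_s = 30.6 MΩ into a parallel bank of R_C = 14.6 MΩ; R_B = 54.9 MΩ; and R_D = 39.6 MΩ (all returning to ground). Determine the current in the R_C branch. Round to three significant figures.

I ≈ 0.120 µA

Combine the parallel branches: R_p = (1/14.6 + 1/54.9 + 1/39.6)⁻¹ = 8.932 MΩ.
V_A by voltage divider: V_A = 7.73 × 8.932/(30.6 + 8.932) = 1.747 V.
I(R_C) = V_A / R_C = 1.747/14.6 = 0.1196 µA.
(Equivalently: I_total = 0.1955 µA, then current-divider fraction G_k/ΣG = 0.6118.)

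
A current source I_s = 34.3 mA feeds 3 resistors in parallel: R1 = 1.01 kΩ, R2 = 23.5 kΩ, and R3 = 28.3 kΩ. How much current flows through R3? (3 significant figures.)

Total conductance ΣG = 1/1.01 + 1/23.5 + 1/28.3 = 1.068 (units of 1/kΩ).
Current divider: I(R3) = I_s · G_k/ΣG = 34.3 × (0.03534/1.068) = 34.3 × 0.03309 = 1.135 mA.

I ≈ 1.13 mA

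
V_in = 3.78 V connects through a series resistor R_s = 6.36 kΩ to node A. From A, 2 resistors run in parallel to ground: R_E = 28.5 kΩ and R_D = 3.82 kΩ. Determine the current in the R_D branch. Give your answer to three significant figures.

Combine the parallel branches: R_p = (1/28.5 + 1/3.82)⁻¹ = 3.369 kΩ.
Node voltage V_A = V_in · R_p/(R_s + R_p) = 3.78 × 0.3463 = 1.309 V.
Branch current I = V_A/R_D = 1.309/3.82 = 0.3426 mA.
(Equivalently: I_total = 0.3885 mA, then current-divider fraction G_k/ΣG = 0.8818.)

I ≈ 0.343 mA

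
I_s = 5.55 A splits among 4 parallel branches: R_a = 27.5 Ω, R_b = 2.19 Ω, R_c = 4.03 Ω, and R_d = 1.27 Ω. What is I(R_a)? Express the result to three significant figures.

I ≈ 0.132 A

ΣG = 1/27.5 + 1/2.19 + 1/4.03 + 1/1.27 = 1.529.
R_a takes the fraction G_k/ΣG = 0.03636/1.529 = 0.02379, so I = 5.55 × 0.02379 = 0.1320 A.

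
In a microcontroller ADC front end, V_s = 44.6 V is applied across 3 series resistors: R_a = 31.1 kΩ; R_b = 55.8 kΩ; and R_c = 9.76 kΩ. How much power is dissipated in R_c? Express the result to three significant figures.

ΣR = 96.66 kΩ → I = 44.6/96.66 = 0.4614 mA.
P = I²R = 0.2129 × 9.76 = 2.078 mW.

P ≈ 2.08 mW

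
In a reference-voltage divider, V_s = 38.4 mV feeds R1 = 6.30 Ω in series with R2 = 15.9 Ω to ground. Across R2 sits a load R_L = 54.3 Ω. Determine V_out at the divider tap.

V_out ≈ 25.4 mV

The load sits in parallel with R2, giving an effective lower resistance R2' = R2·R_L/(R2+R_L) = 12.30 Ω.
Then V_out = V_s · R2'/(R1 + R2') = 38.4 × 12.30/18.60 = 25.39 mV.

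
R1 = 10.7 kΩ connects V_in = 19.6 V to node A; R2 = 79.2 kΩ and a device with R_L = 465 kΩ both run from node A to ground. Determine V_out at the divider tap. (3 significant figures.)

First combine the lower leg with the load: R2 ‖ R_L = 67.67 kΩ.
Now apply the divider: V_out = 19.6 × 0.8635 = 16.92 V.

V_out ≈ 16.9 V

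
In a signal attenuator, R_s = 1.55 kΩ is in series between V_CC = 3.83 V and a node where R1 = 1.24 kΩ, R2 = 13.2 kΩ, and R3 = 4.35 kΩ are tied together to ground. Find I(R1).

I ≈ 1.13 mA

Parallel bank: R_p = 1/(1/1.24 + 1/13.2 + 1/4.35) = 0.8992 kΩ.
Node voltage V_A = V_CC · R_p/(R_s + R_p) = 3.83 × 0.3671 = 1.406 V.
Branch current I = V_A/R1 = 1.406/1.24 = 1.134 mA.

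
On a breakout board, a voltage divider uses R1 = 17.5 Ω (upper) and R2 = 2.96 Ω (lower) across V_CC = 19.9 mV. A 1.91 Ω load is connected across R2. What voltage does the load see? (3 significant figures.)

V_out ≈ 1.24 mV

R2 ‖ R_L = (2.96 × 1.91)/(2.96 + 1.91) = 1.161 Ω.
Then V_out = V_CC · R2'/(R1 + R2') = 19.9 × 1.161/18.66 = 1.238 mV.
(Unloaded it would be 2.88 mV; the load pulls it down.)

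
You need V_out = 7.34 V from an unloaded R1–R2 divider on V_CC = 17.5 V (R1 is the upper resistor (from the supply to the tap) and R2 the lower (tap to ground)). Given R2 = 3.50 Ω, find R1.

R1 ≈ 4.84 Ω

Required fraction k = V_out/V_CC = 0.4194.
So R1 = R2 · (V_CC/V_out − 1) = 3.50 × (17.5/7.34 − 1) = 3.50 × 1.384 = 4.845 Ω.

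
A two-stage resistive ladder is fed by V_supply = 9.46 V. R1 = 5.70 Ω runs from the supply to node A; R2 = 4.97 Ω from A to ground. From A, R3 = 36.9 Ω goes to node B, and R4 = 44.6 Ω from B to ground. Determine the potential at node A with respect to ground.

The second stage (R3 + R4 = 81.50 Ω) loads node A in parallel with R2.
Effective lower resistance at A: R2 ‖ 81.50 = 4.684 Ω.
So V_A = 9.46 × 0.4511 = 4.267 V.

V_A ≈ 4.27 V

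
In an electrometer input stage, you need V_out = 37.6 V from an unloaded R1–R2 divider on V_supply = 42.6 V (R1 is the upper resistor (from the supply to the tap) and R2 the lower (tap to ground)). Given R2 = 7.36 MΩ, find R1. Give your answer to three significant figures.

V_out/V_supply = R2/(R1+R2) = 0.8826.
So R1 = R2 · (V_supply/V_out − 1) = 7.36 × (42.6/37.6 − 1) = 7.36 × 0.1330 = 0.9787 MΩ.

R1 ≈ 0.979 MΩ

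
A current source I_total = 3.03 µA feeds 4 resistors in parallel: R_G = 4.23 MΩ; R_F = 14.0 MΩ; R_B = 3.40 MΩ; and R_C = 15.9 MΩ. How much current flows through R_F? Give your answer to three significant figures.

Conductances: ΣG = 1/4.23 + 1/14.0 + 1/3.40 + 1/15.9 = 0.6648 (1/MΩ).
Current divider: I(R_F) = I_total · G_k/ΣG = 3.03 × (0.07143/0.6648) = 3.03 × 0.1074 = 0.3255 µA.

I ≈ 0.326 µA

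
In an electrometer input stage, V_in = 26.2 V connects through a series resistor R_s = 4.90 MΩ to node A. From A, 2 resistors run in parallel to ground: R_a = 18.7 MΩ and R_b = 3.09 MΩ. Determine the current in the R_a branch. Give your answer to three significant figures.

I ≈ 0.492 µA

Equivalent of the parallel group: R_p = 2.652 MΩ.
V_A = 26.2 × 2.652/7.552 = 9.200 V.
I(R_a) = V_A / R_a = 9.200/18.7 = 0.4920 µA.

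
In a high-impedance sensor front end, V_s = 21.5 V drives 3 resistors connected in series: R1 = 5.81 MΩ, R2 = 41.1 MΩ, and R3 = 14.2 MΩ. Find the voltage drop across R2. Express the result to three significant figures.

V ≈ 14.5 V

ΣR = 5.81 + 41.1 + 14.2 = 61.11 MΩ.
By the voltage-divider rule, V = 21.5 × 41.10/61.11 = 14.46 V.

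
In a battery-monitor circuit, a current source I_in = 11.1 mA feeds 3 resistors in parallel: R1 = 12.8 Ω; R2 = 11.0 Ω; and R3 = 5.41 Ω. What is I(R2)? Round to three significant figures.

I ≈ 2.85 mA

ΣG = 1/12.8 + 1/11.0 + 1/5.41 = 0.3539.
Current divider: I(R2) = I_in · G_k/ΣG = 11.1 × (0.09091/0.3539) = 11.1 × 0.2569 = 2.852 mA.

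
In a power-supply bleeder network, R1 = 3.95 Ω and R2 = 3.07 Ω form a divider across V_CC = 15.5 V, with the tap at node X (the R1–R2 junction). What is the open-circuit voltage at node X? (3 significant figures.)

V_th ≈ 6.78 V

V_th is the unloaded tap voltage: V_CC · R2/(R1+R2) = 15.5 × 0.4373 = 6.778 V.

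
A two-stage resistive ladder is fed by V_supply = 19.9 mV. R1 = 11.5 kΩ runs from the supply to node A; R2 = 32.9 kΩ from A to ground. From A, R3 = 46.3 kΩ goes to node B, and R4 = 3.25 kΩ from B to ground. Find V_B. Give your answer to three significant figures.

V_B ≈ 0.825 mV

Looking into the second stage from A: R3 + R4 = 49.55 kΩ appears in parallel with R2.
R2 ‖ (R3+R4) = 19.77 kΩ.
So V_A = 19.9 × 0.6323 = 12.58 mV.
Stage 2 is unloaded, so V_B = V_A · R4/(R3+R4) = 12.58 × 3.25/49.55 = 0.8253 mV.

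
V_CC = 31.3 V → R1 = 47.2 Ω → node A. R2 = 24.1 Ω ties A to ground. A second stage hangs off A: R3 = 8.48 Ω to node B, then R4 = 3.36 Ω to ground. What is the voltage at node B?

V_B ≈ 1.28 V

The second stage (R3 + R4 = 11.84 Ω) loads node A in parallel with R2.
Effective lower resistance at A: R2 ‖ 11.84 = 7.939 Ω.
First divider: V_A = V_CC · 7.939/(47.2 + 7.939) = 4.507 V.
V_B = V_A × 0.2838 = 1.279 V.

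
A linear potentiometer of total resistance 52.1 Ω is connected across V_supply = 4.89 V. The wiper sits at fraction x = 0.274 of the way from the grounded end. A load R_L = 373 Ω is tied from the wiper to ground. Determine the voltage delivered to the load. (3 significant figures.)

V_out ≈ 1.30 V

The pot divides into 37.82 Ω above the wiper and 14.28 Ω below.
Lower segment in parallel with the load: 14.28 ‖ 373 = 13.75 Ω.
Then V_out = V_supply · 13.75/(37.82 + 13.75) = 1.304 V.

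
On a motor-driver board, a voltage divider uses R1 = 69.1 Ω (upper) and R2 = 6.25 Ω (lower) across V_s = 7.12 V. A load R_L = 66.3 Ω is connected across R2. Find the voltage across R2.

V_out ≈ 0.544 V

The load sits in parallel with R2, giving an effective lower resistance R2' = R2·R_L/(R2+R_L) = 5.712 Ω.
Voltage divider with the loaded lower leg: V_out = 7.12 × 5.712/(69.1 + 5.712) = 7.12 × 0.07635 = 0.5436 V.
(Unloaded it would be 0.591 V; the load pulls it down.)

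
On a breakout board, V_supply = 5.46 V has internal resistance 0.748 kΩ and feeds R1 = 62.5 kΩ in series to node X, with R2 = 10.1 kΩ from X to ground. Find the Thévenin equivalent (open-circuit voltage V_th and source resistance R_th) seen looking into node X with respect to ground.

V_th ≈ 0.752 V, R_th ≈ 8.71 kΩ

R1' = 0.748 + 62.5 = 63.25 kΩ (source resistance + R1).
V_th is the unloaded tap voltage: V_supply · R2/(R1'+R2) = 5.46 × 0.1377 = 0.7518 V.
Zeroing V_supply shorts the top of R1' to ground, so R_th = R1' ‖ R2 = 8.709 kΩ.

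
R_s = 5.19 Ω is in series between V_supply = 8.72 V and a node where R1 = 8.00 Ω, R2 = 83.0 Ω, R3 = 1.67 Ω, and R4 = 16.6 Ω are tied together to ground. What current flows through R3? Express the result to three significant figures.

Equivalent of the parallel group: R_p = 1.256 Ω.
Node voltage V_A = V_supply · R_p/(R_s + R_p) = 8.72 × 0.1949 = 1.699 V.
Branch current I = V_A/R3 = 1.699/1.67 = 1.018 A.
(Equivalently: I_total = 1.353 A, then current-divider fraction G_k/ΣG = 0.7522.)

I ≈ 1.02 A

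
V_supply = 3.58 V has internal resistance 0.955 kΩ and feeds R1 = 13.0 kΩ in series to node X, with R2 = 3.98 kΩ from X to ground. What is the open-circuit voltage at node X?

V_th ≈ 0.794 V

R1' = 0.955 + 13.0 = 13.96 kΩ (source resistance + R1).
Open-circuit (no load on X): V_th = V_supply · R2/(R1' + R2) = 3.58 × 3.98/(13.96 + 3.98) = 0.7944 V.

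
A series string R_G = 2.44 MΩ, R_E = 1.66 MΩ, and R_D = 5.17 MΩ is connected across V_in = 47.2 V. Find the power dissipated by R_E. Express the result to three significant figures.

P ≈ 43.0 µW

ΣR = 9.270 MΩ → I = 47.2/9.270 = 5.092 µA.
V(R_E) = I·R = 8.452 V; P = V·I = 8.452 × 5.092 = 43.04 µW.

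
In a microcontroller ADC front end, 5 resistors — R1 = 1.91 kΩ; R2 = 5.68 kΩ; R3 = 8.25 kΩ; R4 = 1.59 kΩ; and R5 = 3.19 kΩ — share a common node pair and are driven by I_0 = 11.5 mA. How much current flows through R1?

I ≈ 3.41 mA

ΣG = 1/1.91 + 1/5.68 + 1/8.25 + 1/1.59 + 1/3.19 = 1.763.
Current divider: I(R1) = I_0 · G_k/ΣG = 11.5 × (0.5236/1.763) = 11.5 × 0.2969 = 3.415 mA.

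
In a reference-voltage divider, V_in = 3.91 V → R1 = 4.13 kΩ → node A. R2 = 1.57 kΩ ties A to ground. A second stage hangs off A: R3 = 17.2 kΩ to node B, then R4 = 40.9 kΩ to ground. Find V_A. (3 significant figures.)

Looking into the second stage from A: R3 + R4 = 58.10 kΩ appears in parallel with R2.
Effective lower resistance at A: R2 ‖ 58.10 = 1.529 kΩ.
First divider: V_A = V_in · 1.529/(4.13 + 1.529) = 1.056 V.

V_A ≈ 1.06 V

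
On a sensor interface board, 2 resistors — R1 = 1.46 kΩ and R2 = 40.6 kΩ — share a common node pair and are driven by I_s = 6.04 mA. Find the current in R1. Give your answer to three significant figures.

With just two branches, the current splits inversely with resistance.
So I = 6.04 × 40.6/42.06 = 5.830 mA.

I ≈ 5.83 mA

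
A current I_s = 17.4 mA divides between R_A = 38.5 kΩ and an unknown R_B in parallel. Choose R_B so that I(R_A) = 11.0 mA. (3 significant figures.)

R_B ≈ 66.2 kΩ

Two-branch current divider: I_A = I_s · R_B/(R_A + R_B).
11.0/17.4 = R_B/(R_A + R_B) → R_B = R_A · (0.6322)/(1 − 0.6322) = 38.5 × 1.719 = 66.17 kΩ.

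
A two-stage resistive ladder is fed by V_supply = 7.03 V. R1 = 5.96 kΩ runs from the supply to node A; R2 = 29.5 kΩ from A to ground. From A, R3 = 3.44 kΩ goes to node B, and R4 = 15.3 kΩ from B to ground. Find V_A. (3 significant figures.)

V_A ≈ 4.62 V

Node A sees R2 in parallel with the series input of stage 2, R3 + R4 = 18.74 kΩ.
Effective lower resistance at A: R2 ‖ 18.74 = 11.46 kΩ.
So V_A = 7.03 × 0.6579 = 4.625 V.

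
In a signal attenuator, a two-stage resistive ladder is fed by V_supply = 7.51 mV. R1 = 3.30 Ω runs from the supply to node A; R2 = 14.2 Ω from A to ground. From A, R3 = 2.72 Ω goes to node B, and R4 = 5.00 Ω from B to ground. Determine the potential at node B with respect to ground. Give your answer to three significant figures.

V_B ≈ 2.93 mV

Node A sees R2 in parallel with the series input of stage 2, R3 + R4 = 7.720 Ω.
Effective lower resistance at A: R2 ‖ 7.720 = 5.001 Ω.
V_A = 7.51 × 5.001/(3.30 + 5.001) = 4.524 mV.
Stage 2 is unloaded, so V_B = V_A · R4/(R3+R4) = 4.524 × 5.00/7.720 = 2.930 mV.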